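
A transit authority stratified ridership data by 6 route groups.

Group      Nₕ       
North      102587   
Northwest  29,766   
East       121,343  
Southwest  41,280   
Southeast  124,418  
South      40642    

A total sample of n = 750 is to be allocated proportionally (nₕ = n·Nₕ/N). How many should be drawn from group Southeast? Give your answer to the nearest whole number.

203

Share of group Southeast = 124418/460036 = 0.27045.
Allocate 750 × 0.27045 = 202.840... → 203.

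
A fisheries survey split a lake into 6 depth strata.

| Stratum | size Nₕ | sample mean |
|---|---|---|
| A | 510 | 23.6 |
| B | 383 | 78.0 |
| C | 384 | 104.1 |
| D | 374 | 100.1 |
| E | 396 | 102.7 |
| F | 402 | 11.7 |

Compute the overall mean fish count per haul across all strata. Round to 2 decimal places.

x̄_st = (Σ Nₕx̄ₕ) / (Σ Nₕ) = (510·23.6 + 383·78.0 + 384·104.1 + 374·100.1 + 396·102.7 + 402·11.7) / 2449
= 164694.4 / 2449 = 67.2497... → 67.25.

67.25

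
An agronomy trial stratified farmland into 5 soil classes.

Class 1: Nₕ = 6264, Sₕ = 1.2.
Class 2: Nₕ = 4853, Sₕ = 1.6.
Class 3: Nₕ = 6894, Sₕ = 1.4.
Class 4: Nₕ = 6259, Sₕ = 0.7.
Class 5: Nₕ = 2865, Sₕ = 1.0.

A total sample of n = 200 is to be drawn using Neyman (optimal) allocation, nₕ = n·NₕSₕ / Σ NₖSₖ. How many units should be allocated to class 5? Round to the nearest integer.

18

Σ NₕSₕ = 6264·1.2 + 4853·1.6 + 6894·1.4 + 6259·0.7 + 2865·1.0 = 32179.5.
Share for 5: 2865/32179.5 = 0.08903.
n_5 = 200 × 0.08903 = 17.806... → 18.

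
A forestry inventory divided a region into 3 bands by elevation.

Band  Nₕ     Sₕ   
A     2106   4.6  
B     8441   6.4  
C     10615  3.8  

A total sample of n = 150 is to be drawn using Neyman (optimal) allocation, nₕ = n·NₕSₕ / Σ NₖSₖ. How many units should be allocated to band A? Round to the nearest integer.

14

Σ NₕSₕ = 2106·4.6 + 8441·6.4 + 10615·3.8 = 104047.
Share for A: 9687.6/104047 = 0.09311.
n_A = 150 × 0.09311 = 13.966... → 14.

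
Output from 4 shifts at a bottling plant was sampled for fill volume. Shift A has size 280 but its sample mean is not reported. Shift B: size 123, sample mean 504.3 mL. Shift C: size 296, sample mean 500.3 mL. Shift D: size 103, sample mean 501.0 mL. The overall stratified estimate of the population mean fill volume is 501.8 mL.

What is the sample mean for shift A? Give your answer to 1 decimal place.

502.6

Σ Nₕx̄ₕ = N·μ, so 280·x̄_A = 802·501.8 − (123·504.3 + 296·500.3 + 103·501.0).
= 402443.6 − 261720.7 = 140722.9.
x̄_A = 140722.9 / 280 = 502.582... → 502.6.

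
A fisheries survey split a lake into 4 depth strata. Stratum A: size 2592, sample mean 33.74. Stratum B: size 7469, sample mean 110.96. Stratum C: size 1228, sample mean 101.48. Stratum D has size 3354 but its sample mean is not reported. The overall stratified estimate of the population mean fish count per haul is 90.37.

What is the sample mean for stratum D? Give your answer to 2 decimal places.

Σ Nₕx̄ₕ = N·μ, so 3354·x̄_D = 14643·90.37 − (2592·33.74 + 7469·110.96 + 1228·101.48).
= 1323287.91 − 1040831.76 = 282456.15.
x̄_D = 282456.15 / 3354 = 84.2147... → 84.21.

84.21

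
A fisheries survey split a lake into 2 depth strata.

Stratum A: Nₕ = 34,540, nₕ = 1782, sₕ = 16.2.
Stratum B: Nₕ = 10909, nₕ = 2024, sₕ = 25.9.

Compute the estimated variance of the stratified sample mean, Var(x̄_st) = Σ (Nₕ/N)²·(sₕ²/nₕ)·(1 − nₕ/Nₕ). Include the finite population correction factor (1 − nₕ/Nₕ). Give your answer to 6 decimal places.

0.096222

N = 45449. Term for each stratum: Wₕ²sₕ²/nₕ·(1−nₕ/Nₕ).
Var(x̄_st) = 0.080670245 + 0.015551874 = 0.096222119 → 0.096222.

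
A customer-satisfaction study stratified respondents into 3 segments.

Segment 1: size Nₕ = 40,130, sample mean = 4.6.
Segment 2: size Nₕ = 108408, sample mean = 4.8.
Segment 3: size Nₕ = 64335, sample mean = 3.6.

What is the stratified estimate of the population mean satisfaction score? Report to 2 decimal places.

N = 212873; weights Wₕ = Nₕ/N = (0.1885, 0.5093, 0.3022).
x̄_st = Σ Wₕ·x̄ₕ = 0.1885·4.6 + 0.5093·4.8 + 0.3022·3.6 ≈ 4.3996...
→ 4.40.

4.40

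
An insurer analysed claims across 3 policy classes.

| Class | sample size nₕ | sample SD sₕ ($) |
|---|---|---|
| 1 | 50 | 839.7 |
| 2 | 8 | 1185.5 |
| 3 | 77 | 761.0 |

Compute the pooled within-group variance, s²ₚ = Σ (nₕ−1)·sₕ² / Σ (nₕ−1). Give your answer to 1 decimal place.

669702.8

Degrees of freedom: 49 + 7 + 76 = 132.
Σ(nₕ−1)sₕ² = 49·705096.09 + 7·1405410.25 + 76·579121 = 88400776.16.
s²ₚ = 88400776.16 / 132 = 669702.850... → 669702.8.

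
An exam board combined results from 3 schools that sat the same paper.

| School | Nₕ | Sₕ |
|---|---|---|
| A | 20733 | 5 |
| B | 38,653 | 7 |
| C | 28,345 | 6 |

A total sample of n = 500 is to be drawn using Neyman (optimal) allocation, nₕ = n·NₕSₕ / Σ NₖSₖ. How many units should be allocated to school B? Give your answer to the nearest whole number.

A: NₕSₕ = 20733·5 = 103665
B: NₕSₕ = 38653·7 = 270571
C: NₕSₕ = 28345·6 = 170070
Σ NₕSₕ = 544306.
n_B = 500·270571/544306 = 248.547... → 249.

249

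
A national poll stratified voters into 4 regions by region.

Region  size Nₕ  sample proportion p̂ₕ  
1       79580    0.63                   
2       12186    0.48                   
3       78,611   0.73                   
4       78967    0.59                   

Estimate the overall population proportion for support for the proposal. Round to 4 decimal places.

N = 79580 + 12186 + 78611 + 78967 = 249344.
Overall proportion = Σ (Nₕ/N)·p̂ₕ.
Σ Nₕp̂ₕ = 50135.4 + 5849.28 + 57386.03 + 46590.53 = 159961.24.
159961.24 / 249344 = 0.641528... → 0.6415.

0.6415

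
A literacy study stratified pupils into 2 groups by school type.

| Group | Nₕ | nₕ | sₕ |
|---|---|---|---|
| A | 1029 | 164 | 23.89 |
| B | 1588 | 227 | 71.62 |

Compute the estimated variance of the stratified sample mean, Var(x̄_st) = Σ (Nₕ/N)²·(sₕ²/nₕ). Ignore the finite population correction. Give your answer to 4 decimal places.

N = 2617; Wₕ = Nₕ/N.
group A: (1029/2617)²·23.89²/164 = 0.5380365
group B: (1588/2617)²·71.62²/227 = 8.3202491
Sum = 8.8582856 → 8.8583.

8.8583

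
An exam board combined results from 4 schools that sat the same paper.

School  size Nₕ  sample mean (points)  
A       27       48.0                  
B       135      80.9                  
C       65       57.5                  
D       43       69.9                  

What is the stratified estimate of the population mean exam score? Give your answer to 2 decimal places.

N = 27 + 135 + 65 + 43 = 270.
The stratified mean weights each stratum mean by its population share Nₕ/N.
Σ Nₕx̄ₕ = 27·48.0 + 135·80.9 + 65·57.5 + 43·69.9 = 1296 + 10921.5 + 3737.5 + 3005.7 = 18960.7.
Divide by N: 18960.7 / 270 = 70.2248... → 70.22.

70.22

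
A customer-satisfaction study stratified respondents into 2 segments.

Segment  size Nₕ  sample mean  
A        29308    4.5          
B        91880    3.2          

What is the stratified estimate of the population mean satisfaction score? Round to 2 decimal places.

3.51

N = 121188; weights Wₕ = Nₕ/N = (0.2418, 0.7582).
x̄_st = Σ Wₕ·x̄ₕ = 0.2418·4.5 + 0.7582·3.2 ≈ 3.5144...
→ 3.51.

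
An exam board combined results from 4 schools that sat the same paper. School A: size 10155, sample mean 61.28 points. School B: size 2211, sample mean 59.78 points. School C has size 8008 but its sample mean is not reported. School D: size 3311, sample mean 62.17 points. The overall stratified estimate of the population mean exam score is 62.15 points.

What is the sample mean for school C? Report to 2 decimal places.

N = 10155 + 2211 + 8008 + 3311 = 23685.
Overall total = μ·N = 62.15·23685 = 1472022.75.
Subtract the known strata: 10155·61.28 + 2211·59.78 + 3311·62.17 = 960316.85.
Remaining total for school C: 1472022.75 − 960316.85 = 511705.9.
Divide by its size: 511705.9 / 8008 = 63.8993... → 63.90.

63.90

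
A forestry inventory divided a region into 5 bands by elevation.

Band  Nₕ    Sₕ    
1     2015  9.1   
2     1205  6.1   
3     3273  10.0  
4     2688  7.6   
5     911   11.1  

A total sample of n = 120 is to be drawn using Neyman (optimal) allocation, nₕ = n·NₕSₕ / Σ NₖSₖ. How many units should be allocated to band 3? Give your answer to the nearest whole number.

Σ NₕSₕ = 2015·9.1 + 1205·6.1 + 3273·10.0 + 2688·7.6 + 911·11.1 = 88957.9.
Share for 3: 32730/88957.9 = 0.36793.
n_3 = 120 × 0.36793 = 44.151... → 44.

44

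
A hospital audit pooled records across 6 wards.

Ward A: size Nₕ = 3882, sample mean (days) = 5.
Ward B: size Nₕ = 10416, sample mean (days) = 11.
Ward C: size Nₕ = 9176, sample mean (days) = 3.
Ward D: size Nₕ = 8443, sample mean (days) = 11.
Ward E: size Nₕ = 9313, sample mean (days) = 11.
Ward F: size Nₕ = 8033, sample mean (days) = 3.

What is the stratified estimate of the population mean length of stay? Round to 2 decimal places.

N = 3882 + 10416 + 9176 + 8443 + 9313 + 8033 = 49263.
Overall mean = Σ (Nₕ/N)·x̄ₕ — weight by population share, not a simple average.
Σ Nₕx̄ₕ = 3882·5 + 10416·11 + 9176·3 + 8443·11 + 9313·11 + 8033·3 = 19410 + 114576 + 27528 + 92873 + 102443 + 24099 = 380929.
Divide by N: 380929 / 49263 = 7.7326... → 7.73.

7.73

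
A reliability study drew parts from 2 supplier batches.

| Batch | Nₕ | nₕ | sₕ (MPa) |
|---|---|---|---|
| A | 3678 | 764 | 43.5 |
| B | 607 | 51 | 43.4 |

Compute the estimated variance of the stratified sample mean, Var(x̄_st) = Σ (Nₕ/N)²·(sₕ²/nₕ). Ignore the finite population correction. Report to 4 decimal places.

2.5659

N = 4285; Wₕ = Nₕ/N.
batch A: (3678/4285)²·43.5²/764 = 1.8247650
batch B: (607/4285)²·43.4²/51 = 0.7411140
Sum = 2.5658790 → 2.5659.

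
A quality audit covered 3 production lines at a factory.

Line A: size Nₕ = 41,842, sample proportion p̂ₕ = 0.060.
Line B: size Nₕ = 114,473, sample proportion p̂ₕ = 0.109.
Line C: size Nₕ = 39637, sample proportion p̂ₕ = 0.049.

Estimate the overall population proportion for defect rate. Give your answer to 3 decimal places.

Wₕ = Nₕ/N with N = 195952: 0.2135, 0.5842, 0.2023.
p̂_st = 0.2135·0.060 + 0.5842·0.109 + 0.2023·0.049 ≈ 0.08640... → 0.086.

0.086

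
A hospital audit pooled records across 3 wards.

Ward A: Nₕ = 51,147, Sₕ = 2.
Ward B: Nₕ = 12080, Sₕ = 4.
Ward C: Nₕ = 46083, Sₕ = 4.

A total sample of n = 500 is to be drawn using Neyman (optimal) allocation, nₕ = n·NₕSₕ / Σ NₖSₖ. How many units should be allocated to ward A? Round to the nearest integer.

A: NₕSₕ = 51147·2 = 102294
B: NₕSₕ = 12080·4 = 48320
C: NₕSₕ = 46083·4 = 184332
Σ NₕSₕ = 334946.
n_A = 500·102294/334946 = 152.702... → 153.

153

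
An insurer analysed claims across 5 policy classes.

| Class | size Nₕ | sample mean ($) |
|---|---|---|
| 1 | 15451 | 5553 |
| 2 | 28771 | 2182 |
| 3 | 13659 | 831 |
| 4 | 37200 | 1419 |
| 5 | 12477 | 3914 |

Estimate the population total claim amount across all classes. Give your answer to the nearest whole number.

261550132

Estimate total by summing Nₕ·x̄ₕ over strata.
15451·5553 + 28771·2182 + 13659·831 + 37200·1419 + 12477·3914 = 85799403 + 62778322 + 11350629 + 52786800 + 48834978 = 261550132.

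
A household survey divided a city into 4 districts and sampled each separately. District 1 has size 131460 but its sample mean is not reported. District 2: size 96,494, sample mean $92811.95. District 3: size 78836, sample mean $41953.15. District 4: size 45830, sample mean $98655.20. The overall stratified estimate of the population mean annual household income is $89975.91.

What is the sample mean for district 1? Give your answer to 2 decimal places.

N = 131460 + 96494 + 78836 + 45830 = 352620.
Overall total = μ·N = 89975.91·352620 = 31727305384.2.
Subtract the known strata: 96494·92811.95 + 78836·41953.15 + 45830·98655.20 = 16784582652.7.
Remaining total for district 1: 31727305384.2 − 16784582652.7 = 14942722731.5.
Divide by its size: 14942722731.5 / 131460 = 113667.4481... → 113667.45.

113667.45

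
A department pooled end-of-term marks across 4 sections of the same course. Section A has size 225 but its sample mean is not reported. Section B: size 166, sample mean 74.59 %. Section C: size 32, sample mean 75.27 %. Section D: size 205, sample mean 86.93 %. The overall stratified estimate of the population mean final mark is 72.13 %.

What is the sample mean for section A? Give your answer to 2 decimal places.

56.38

N = 225 + 166 + 32 + 205 = 628.
Overall total = μ·N = 72.13·628 = 45297.64.
Subtract the known strata: 166·74.59 + 32·75.27 + 205·86.93 = 32611.23.
Remaining total for section A: 45297.64 − 32611.23 = 12686.41.
Divide by its size: 12686.41 / 225 = 56.3840... → 56.38.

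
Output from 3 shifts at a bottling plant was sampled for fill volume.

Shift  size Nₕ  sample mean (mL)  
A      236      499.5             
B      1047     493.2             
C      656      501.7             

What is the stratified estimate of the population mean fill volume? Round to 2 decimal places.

x̄_st = (Σ Nₕx̄ₕ) / (Σ Nₕ) = (236·499.5 + 1047·493.2 + 656·501.7) / 1939
= 963377.6 / 1939 = 496.8425... → 496.84.

496.84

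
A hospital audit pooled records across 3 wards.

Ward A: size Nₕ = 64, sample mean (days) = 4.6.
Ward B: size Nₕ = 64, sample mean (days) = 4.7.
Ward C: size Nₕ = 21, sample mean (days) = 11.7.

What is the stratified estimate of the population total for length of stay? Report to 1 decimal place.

840.9

Estimate total by summing Nₕ·x̄ₕ over strata.
64·4.6 + 64·4.7 + 21·11.7 = 294.4 + 300.8 + 245.7 = 840.9.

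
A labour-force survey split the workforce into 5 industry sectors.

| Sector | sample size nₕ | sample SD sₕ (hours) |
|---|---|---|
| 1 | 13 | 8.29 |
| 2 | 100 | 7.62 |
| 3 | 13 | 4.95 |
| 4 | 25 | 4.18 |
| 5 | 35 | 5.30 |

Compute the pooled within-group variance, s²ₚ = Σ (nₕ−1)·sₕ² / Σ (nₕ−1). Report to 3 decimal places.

Degrees of freedom: 12 + 99 + 12 + 24 + 34 = 181.
Σ(nₕ−1)sₕ² = 12·68.7241 + 99·58.0644 + 12·24.5025 + 24·17.4724 + 34·28.09 = 8241.4924.
s²ₚ = 8241.4924 / 181 = 45.53311... → 45.533.

45.533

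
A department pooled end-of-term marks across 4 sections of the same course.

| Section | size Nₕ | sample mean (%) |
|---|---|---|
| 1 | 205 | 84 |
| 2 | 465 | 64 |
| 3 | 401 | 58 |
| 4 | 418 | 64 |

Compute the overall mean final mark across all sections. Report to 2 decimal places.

65.14

N = 205 + 465 + 401 + 418 = 1489.
Weight each subgroup mean by Nₕ/N and sum.
Σ Nₕx̄ₕ = 205·84 + 465·64 + 401·58 + 418·64 = 17220 + 29760 + 23258 + 26752 = 96990.
Divide by N: 96990 / 1489 = 65.1377... → 65.14.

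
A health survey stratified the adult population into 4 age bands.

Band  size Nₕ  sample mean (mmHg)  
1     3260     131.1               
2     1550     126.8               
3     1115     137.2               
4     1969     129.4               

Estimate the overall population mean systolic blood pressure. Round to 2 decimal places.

N = 7894; weights Wₕ = Nₕ/N = (0.4130, 0.1964, 0.1412, 0.2494).
x̄_st = Σ Wₕ·x̄ₕ = 0.4130·131.1 + 0.1964·126.8 + 0.1412·137.2 + 0.2494·129.4 ≈ 130.6933...
→ 130.69.

130.69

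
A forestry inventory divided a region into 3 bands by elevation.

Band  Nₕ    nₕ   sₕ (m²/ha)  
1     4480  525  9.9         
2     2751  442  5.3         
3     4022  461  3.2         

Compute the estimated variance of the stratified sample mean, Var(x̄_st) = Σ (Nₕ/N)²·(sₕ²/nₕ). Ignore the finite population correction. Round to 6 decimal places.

N = 11253. Term for each stratum: Wₕ²sₕ²/nₕ.
Var(x̄_st) = 0.029589013 + 0.003798167 + 0.002837570 = 0.036224749 → 0.036225.

0.036225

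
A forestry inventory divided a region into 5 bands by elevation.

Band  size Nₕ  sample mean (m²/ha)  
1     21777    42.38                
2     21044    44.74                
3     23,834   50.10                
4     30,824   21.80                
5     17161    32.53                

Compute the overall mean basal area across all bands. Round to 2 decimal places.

37.41

N = 21777 + 21044 + 23834 + 30824 + 17161 = 114640.
Weight each subgroup mean by Nₕ/N and sum.
Σ Nₕx̄ₕ = 21777·42.38 + 21044·44.74 + 23834·50.10 + 30824·21.80 + 17161·32.53 = 922909.26 + 941508.56 + 1194083.4 + 671963.2 + 558247.33 = 4288711.75.
Divide by N: 4288711.75 / 114640 = 37.4103... → 37.41.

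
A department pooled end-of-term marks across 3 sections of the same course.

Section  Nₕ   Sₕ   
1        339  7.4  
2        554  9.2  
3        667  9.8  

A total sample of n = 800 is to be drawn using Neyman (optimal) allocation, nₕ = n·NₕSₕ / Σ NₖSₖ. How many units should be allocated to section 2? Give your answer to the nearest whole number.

Σ NₕSₕ = 339·7.4 + 554·9.2 + 667·9.8 = 14142.
Share for 2: 5096.8/14142 = 0.36040.
n_2 = 800 × 0.36040 = 288.321... → 288.

288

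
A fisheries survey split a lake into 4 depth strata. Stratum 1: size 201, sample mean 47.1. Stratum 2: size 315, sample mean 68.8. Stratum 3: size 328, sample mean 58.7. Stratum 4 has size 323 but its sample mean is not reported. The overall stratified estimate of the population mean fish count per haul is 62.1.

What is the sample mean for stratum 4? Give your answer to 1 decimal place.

68.4

Σ Nₕx̄ₕ = N·μ, so 323·x̄_4 = 1167·62.1 − (201·47.1 + 315·68.8 + 328·58.7).
= 72470.7 − 50392.7 = 22078.
x̄_4 = 22078 / 323 = 68.353... → 68.4.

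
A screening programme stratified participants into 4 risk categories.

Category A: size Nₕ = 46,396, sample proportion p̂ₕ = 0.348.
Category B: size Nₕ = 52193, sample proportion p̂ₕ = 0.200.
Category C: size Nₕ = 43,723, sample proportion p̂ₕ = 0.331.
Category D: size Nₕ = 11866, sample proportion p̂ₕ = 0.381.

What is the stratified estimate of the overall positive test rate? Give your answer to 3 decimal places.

Wₕ = Nₕ/N with N = 154178: 0.3009, 0.3385, 0.2836, 0.0770.
p̂_st = 0.3009·0.348 + 0.3385·0.200 + 0.2836·0.331 + 0.0770·0.381 ≈ 0.29562... → 0.296.

0.296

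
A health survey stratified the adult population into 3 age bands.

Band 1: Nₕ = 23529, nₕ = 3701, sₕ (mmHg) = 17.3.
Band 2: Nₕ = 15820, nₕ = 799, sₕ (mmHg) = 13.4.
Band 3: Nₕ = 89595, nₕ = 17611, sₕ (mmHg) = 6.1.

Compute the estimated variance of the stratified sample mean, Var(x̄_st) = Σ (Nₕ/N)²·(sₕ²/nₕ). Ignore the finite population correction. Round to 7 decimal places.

0.0070955

N = 128944. Term for each stratum: Wₕ²sₕ²/nₕ.
Var(x̄_st) = 0.0026926368 + 0.0033827780 + 0.0010200957 = 0.0070955106 → 0.0070955.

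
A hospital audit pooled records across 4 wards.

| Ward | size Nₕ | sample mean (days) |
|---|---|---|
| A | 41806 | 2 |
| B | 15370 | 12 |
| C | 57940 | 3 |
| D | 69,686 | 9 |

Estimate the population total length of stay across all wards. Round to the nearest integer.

1069046

A: 41806·2 = 83612
B: 15370·12 = 184440
C: 57940·3 = 173820
D: 69686·9 = 627174
τ̂ = Σ Nₕx̄ₕ = 1069046.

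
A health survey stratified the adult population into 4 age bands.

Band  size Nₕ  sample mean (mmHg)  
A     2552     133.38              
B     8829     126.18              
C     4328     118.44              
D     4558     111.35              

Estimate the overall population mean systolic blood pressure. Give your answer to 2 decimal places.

122.10

x̄_st = (Σ Nₕx̄ₕ) / (Σ Nₕ) = (2552·133.38 + 8829·126.18 + 4328·118.44 + 4558·111.35) / 20267
= 2474570.6 / 20267 = 122.0985... → 122.10.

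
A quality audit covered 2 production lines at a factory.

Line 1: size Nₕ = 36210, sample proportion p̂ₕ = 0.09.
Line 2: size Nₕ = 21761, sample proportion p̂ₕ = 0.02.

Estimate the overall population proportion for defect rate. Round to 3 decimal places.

Wₕ = Nₕ/N with N = 57971: 0.6246, 0.3754.
p̂_st = 0.6246·0.09 + 0.3754·0.02 ≈ 0.06372... → 0.064.

0.064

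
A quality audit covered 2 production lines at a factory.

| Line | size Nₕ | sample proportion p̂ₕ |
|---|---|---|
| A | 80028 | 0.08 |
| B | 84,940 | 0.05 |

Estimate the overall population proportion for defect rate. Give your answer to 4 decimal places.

0.0646

N = 80028 + 84940 = 164968.
Overall proportion = Σ (Nₕ/N)·p̂ₕ.
Σ Nₕp̂ₕ = 6402.24 + 4247 = 10649.24.
10649.24 / 164968 = 0.064553... → 0.0646.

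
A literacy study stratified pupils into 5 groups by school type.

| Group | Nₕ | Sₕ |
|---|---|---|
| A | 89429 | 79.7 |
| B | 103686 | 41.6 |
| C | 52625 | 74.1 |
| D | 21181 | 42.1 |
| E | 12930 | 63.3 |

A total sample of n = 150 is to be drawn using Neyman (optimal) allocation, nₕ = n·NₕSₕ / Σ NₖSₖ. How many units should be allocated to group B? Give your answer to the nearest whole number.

38

Σ NₕSₕ = 89429·79.7 + 103686·41.6 + 52625·74.1 + 21181·42.1 + 12930·63.3 = 17050530.5.
Share for B: 4313337.6/17050530.5 = 0.25297.
n_B = 150 × 0.25297 = 37.946... → 38.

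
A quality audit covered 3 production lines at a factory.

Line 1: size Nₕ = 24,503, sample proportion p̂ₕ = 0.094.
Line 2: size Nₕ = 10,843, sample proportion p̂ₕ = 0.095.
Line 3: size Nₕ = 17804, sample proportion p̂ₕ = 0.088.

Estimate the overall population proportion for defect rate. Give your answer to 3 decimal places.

0.092

Wₕ = Nₕ/N with N = 53150: 0.4610, 0.2040, 0.3350.
p̂_st = 0.4610·0.094 + 0.2040·0.095 + 0.3350·0.088 ≈ 0.09219... → 0.092.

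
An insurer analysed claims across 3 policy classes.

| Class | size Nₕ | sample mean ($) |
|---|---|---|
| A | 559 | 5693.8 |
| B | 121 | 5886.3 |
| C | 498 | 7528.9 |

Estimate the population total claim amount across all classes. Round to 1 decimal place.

7644468.7

Estimate total by summing Nₕ·x̄ₕ over strata.
559·5693.8 + 121·5886.3 + 498·7528.9 = 3182834.2 + 712242.3 + 3749392.2 = 7644468.7.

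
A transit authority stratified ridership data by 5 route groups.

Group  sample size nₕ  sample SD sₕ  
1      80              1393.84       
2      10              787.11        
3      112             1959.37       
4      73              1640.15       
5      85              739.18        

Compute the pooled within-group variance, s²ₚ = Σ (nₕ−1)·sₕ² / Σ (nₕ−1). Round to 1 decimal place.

2323332.2

Degrees of freedom: 79 + 9 + 111 + 72 + 84 = 355.
Σ(nₕ−1)sₕ² = 79·1942789.9456 + 9·619542.1521 + 111·3839130.7969 + 72·2690092.0225 + 84·546387.0724 = 824782943.2288.
s²ₚ = 824782943.2288 / 355 = 2323332.234... → 2323332.2.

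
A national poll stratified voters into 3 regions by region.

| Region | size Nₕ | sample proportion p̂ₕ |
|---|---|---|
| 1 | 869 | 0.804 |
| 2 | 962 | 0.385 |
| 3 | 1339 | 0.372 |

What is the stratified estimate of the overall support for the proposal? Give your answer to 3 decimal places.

N = 869 + 962 + 1339 = 3170.
Overall proportion = Σ (Nₕ/N)·p̂ₕ.
Σ Nₕp̂ₕ = 698.676 + 370.37 + 498.108 = 1567.154.
1567.154 / 3170 = 0.49437... → 0.494.

0.494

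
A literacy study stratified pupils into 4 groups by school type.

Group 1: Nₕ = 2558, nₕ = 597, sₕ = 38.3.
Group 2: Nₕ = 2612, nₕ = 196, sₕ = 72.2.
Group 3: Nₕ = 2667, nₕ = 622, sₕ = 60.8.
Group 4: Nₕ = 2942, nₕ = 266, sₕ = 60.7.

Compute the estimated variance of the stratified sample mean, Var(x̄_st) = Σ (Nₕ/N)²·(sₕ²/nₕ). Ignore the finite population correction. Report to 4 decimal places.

N = 10779; Wₕ = Nₕ/N.
group 1: (2558/10779)²·38.3²/597 = 0.1383781
group 2: (2612/10779)²·72.2²/196 = 1.5617364
group 3: (2667/10779)²·60.8²/622 = 0.3638362
group 4: (2942/10779)²·60.7²/266 = 1.0318680
Sum = 3.0958186 → 3.0958.

3.0958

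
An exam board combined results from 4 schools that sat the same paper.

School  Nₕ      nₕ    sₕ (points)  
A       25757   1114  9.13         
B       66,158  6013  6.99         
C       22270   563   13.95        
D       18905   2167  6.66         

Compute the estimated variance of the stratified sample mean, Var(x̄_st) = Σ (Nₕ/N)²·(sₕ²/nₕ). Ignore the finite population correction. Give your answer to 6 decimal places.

N = 133090; Wₕ = Nₕ/N.
school A: (25757/133090)²·9.13²/1114 = 0.002802567
school B: (66158/133090)²·6.99²/6013 = 0.002007877
school C: (22270/133090)²·13.95²/563 = 0.009678089
school D: (18905/133090)²·6.66²/2167 = 0.000413002
Sum = 0.014901535 → 0.014902.

0.014902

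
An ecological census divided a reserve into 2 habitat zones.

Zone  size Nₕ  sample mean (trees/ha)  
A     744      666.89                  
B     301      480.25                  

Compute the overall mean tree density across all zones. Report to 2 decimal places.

613.13

N = 744 + 301 = 1045.
Weight each subgroup mean by Nₕ/N and sum.
Σ Nₕx̄ₕ = 744·666.89 + 301·480.25 = 496166.16 + 144555.25 = 640721.41.
Divide by N: 640721.41 / 1045 = 613.1305... → 613.13.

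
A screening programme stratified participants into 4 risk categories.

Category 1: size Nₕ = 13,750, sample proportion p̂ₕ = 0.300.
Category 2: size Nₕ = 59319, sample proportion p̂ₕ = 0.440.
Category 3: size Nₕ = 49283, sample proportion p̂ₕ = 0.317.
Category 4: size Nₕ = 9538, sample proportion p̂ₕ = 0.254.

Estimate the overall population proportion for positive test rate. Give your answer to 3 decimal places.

0.366

Wₕ = Nₕ/N with N = 131890: 0.1043, 0.4498, 0.3737, 0.0723.
p̂_st = 0.1043·0.300 + 0.4498·0.440 + 0.3737·0.317 + 0.0723·0.254 ≈ 0.36599... → 0.366.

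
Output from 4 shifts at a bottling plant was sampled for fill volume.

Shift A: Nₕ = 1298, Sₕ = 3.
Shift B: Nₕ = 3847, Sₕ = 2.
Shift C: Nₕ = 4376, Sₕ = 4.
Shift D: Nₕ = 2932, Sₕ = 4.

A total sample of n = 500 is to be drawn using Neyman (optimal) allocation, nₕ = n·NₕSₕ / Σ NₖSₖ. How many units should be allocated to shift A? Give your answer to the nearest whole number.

48

A: NₕSₕ = 1298·3 = 3894
B: NₕSₕ = 3847·2 = 7694
C: NₕSₕ = 4376·4 = 17504
D: NₕSₕ = 2932·4 = 11728
Σ NₕSₕ = 40820.
n_A = 500·3894/40820 = 47.697... → 48.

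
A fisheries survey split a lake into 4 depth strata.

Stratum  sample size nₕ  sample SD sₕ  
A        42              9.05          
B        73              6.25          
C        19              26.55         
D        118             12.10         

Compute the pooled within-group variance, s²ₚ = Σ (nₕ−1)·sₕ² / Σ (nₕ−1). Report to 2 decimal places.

A: (42−1)·9.05² = 41·81.9025 = 3358.0025
B: (73−1)·6.25² = 72·39.0625 = 2812.5
C: (19−1)·26.55² = 18·704.9025 = 12688.245
D: (118−1)·12.10² = 117·146.41 = 17129.97
Numerator = 35988.7175; denominator = Σ(nₕ−1) = 248.
s²ₚ = 35988.7175/248 = 145.1158... → 145.12.

145.12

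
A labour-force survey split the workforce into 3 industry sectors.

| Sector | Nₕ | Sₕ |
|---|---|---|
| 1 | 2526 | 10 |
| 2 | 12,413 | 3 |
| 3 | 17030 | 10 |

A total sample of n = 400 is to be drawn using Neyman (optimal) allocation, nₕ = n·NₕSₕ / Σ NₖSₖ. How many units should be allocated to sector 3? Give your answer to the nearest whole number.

293

1: NₕSₕ = 2526·10 = 25260
2: NₕSₕ = 12413·3 = 37239
3: NₕSₕ = 17030·10 = 170300
Σ NₕSₕ = 232799.
n_3 = 400·170300/232799 = 292.613... → 293.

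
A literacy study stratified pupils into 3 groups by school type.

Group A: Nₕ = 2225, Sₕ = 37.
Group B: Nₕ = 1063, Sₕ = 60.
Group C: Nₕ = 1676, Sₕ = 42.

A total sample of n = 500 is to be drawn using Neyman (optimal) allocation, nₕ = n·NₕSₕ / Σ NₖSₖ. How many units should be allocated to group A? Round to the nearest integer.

190

Σ NₕSₕ = 2225·37 + 1063·60 + 1676·42 = 216497.
Share for A: 82325/216497 = 0.38026.
n_A = 500 × 0.38026 = 190.130... → 190.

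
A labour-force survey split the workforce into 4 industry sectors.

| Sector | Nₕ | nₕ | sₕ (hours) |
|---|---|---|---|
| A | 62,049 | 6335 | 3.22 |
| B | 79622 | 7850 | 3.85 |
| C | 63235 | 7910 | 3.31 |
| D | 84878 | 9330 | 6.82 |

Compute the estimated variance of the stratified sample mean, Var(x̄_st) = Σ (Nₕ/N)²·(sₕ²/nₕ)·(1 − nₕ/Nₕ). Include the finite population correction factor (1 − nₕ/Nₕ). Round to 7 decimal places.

N = 289784; Wₕ = Nₕ/N.
sector A: (62049/289784)²·3.22²/6335·(1 − 6335/62049) = 0.0000673776
sector B: (79622/289784)²·3.85²/7850·(1 − 7850/79622) = 0.0001284964
sector C: (63235/289784)²·3.31²/7910·(1 − 7910/63235) = 0.0000577045
sector D: (84878/289784)²·6.82²/9330·(1 − 9330/84878) = 0.0003806768
Sum = 0.0006342553 → 0.0006343.

0.0006343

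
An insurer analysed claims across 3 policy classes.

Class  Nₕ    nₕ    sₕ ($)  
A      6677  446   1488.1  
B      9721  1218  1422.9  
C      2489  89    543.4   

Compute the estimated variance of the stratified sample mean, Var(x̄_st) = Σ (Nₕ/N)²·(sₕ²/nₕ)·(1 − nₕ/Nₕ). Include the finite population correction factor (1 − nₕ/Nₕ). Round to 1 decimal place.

N = 18887. Term for each stratum: Wₕ²sₕ²/nₕ·(1−nₕ/Nₕ).
Var(x̄_st) = 579.0853 + 385.1755 + 55.5596 = 1019.8204 → 1019.8.

1019.8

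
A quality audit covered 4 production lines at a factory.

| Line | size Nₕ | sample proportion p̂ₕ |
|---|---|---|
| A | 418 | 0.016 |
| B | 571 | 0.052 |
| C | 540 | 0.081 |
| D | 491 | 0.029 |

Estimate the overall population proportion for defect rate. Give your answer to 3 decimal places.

0.047

N = 418 + 571 + 540 + 491 = 2020.
Overall proportion = Σ (Nₕ/N)·p̂ₕ.
Σ Nₕp̂ₕ = 6.688 + 29.692 + 43.74 + 14.239 = 94.359.
94.359 / 2020 = 0.04671... → 0.047.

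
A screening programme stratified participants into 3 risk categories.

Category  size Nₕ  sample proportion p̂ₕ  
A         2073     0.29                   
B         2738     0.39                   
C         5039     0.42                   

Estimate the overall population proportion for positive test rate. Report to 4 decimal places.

Wₕ = Nₕ/N with N = 9850: 0.2105, 0.2780, 0.5116.
p̂_st = 0.2105·0.29 + 0.2780·0.39 + 0.5116·0.42 ≈ 0.384302... → 0.3843.

0.3843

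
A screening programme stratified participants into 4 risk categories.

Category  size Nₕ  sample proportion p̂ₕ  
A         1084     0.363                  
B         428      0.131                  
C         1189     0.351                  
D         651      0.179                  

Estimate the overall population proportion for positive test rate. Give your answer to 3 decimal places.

N = 1084 + 428 + 1189 + 651 = 3352.
Overall proportion = Σ (Nₕ/N)·p̂ₕ.
Σ Nₕp̂ₕ = 393.492 + 56.068 + 417.339 + 116.529 = 983.428.
983.428 / 3352 = 0.29339... → 0.293.

0.293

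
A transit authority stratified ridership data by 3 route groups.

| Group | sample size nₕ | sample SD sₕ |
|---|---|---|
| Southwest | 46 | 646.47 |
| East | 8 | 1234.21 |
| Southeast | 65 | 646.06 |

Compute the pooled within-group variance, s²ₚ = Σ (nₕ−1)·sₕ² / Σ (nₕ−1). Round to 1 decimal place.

484333.3

Southwest: (46−1)·646.47² = 45·417923.4609 = 18806555.7405
East: (8−1)·1234.21² = 7·1523274.3241 = 10662920.2687
Southeast: (65−1)·646.06² = 64·417393.5236 = 26713185.5104
Numerator = 56182661.5196; denominator = Σ(nₕ−1) = 116.
s²ₚ = 56182661.5196/116 = 484333.289... → 484333.3.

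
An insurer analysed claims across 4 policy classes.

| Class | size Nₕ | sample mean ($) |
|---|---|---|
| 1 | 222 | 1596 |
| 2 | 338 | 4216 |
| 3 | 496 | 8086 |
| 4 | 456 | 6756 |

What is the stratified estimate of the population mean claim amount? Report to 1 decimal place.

x̄_st = (Σ Nₕx̄ₕ) / (Σ Nₕ) = (222·1596 + 338·4216 + 496·8086 + 456·6756) / 1512
= 8870712 / 1512 = 5866.873... → 5866.9.

5866.9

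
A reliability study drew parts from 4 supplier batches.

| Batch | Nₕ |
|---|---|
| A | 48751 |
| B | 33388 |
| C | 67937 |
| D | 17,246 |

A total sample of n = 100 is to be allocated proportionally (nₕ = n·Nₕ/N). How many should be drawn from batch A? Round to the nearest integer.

29

Share of batch A = 48751/167322 = 0.29136.
Allocate 100 × 0.29136 = 29.136... → 29.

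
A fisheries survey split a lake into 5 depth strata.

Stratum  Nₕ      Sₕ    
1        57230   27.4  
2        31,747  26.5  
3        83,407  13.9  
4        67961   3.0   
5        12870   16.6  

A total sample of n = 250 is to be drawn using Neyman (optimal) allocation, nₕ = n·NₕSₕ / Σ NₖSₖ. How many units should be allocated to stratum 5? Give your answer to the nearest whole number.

13

Σ NₕSₕ = 57230·27.4 + 31747·26.5 + 83407·13.9 + 67961·3.0 + 12870·16.6 = 3986279.8.
Share for 5: 213642/3986279.8 = 0.05359.
n_5 = 250 × 0.05359 = 13.399... → 13.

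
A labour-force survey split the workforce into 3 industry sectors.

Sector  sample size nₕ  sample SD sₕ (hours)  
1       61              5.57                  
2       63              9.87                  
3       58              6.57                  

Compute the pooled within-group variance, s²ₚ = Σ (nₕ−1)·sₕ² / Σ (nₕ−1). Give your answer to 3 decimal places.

1: (61−1)·5.57² = 60·31.0249 = 1861.494
2: (63−1)·9.87² = 62·97.4169 = 6039.8478
3: (58−1)·6.57² = 57·43.1649 = 2460.3993
Numerator = 10361.7411; denominator = Σ(nₕ−1) = 179.
s²ₚ = 10361.7411/179 = 57.88682... → 57.887.

57.887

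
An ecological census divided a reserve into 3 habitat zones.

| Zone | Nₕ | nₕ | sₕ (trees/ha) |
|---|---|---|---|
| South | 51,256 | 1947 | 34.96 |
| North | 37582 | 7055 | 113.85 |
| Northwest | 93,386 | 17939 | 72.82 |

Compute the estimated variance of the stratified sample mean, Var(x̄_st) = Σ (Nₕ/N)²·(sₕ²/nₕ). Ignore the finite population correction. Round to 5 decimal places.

0.20545

N = 182224; Wₕ = Nₕ/N.
zone South: (51256/182224)²·34.96²/1947 = 0.04966554
zone North: (37582/182224)²·113.85²/7055 = 0.07814797
zone Northwest: (93386/182224)²·72.82²/17939 = 0.07763463
Sum = 0.20544814 → 0.20545.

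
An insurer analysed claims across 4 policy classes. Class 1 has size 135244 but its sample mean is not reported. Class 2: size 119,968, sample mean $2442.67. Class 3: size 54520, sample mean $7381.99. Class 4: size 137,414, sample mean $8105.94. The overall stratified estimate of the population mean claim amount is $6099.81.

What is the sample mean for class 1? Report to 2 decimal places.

6788.68

Σ Nₕx̄ₕ = N·μ, so 135244·x̄_1 = 447146·6099.81 − (119968·2442.67 + 54520·7381.99 + 137414·8105.94).
= 2727505642.26 − 1809377968.52 = 918127673.74.
x̄_1 = 918127673.74 / 135244 = 6788.6758... → 6788.68.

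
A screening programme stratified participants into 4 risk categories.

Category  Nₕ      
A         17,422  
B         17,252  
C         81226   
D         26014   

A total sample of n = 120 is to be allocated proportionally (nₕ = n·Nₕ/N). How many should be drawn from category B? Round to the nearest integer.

15

N = 17422 + 17252 + 81226 + 26014 = 141914.
n_B = 120·17252/141914 = 14.588... → 15.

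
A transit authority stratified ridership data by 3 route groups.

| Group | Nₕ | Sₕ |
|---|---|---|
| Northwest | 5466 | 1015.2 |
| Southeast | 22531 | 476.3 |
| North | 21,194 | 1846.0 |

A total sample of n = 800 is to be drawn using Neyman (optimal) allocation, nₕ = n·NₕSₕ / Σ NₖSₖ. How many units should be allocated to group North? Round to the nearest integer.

Northwest: NₕSₕ = 5466·1015.2 = 5549083.2
Southeast: NₕSₕ = 22531·476.3 = 10731515.3
North: NₕSₕ = 21194·1846.0 = 39124124
Σ NₕSₕ = 55404722.5.
n_North = 800·39124124/55404722.5 = 564.921... → 565.

565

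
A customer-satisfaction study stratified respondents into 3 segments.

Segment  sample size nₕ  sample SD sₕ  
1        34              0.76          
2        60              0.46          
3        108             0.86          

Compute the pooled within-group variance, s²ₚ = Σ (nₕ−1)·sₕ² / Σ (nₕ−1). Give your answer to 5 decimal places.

0.55619

1: (34−1)·0.76² = 33·0.5776 = 19.0608
2: (60−1)·0.46² = 59·0.2116 = 12.4844
3: (108−1)·0.86² = 107·0.7396 = 79.1372
Numerator = 110.6824; denominator = Σ(nₕ−1) = 199.
s²ₚ = 110.6824/199 = 0.5561930... → 0.55619.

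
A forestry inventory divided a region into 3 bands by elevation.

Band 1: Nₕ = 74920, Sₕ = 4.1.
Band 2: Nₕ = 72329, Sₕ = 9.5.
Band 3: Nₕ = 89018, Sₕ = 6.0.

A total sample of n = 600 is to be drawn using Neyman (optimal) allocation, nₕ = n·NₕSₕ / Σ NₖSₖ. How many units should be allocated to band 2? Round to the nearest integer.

1: NₕSₕ = 74920·4.1 = 307172
2: NₕSₕ = 72329·9.5 = 687125.5
3: NₕSₕ = 89018·6.0 = 534108
Σ NₕSₕ = 1528405.5.
n_2 = 600·687125.5/1528405.5 = 269.742... → 270.

270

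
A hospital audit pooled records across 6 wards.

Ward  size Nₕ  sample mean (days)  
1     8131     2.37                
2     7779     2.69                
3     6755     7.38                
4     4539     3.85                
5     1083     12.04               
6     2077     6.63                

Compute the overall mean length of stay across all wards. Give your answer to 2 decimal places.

N = 30364; weights Wₕ = Nₕ/N = (0.2678, 0.2562, 0.2225, 0.1495, 0.0357, 0.0684).
x̄_st = Σ Wₕ·x̄ₕ = 0.2678·2.37 + 0.2562·2.69 + 0.2225·7.38 + 0.1495·3.85 + 0.0357·12.04 + 0.0684·6.63 ≈ 4.4241...
→ 4.42.

4.42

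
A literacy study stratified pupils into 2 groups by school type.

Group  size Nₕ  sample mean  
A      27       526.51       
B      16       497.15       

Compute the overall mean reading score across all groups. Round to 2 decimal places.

515.59

N = 27 + 16 = 43.
The stratified mean weights each stratum mean by its population share Nₕ/N.
Σ Nₕx̄ₕ = 27·526.51 + 16·497.15 = 14215.77 + 7954.4 = 22170.17.
Divide by N: 22170.17 / 43 = 515.5853... → 515.59.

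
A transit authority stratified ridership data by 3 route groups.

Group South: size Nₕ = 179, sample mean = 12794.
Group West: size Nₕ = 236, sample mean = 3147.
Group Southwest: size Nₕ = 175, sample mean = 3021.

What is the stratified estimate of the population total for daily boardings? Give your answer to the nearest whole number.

3561493

Estimate total by summing Nₕ·x̄ₕ over strata.
179·12794 + 236·3147 + 175·3021 = 2290126 + 742692 + 528675 = 3561493.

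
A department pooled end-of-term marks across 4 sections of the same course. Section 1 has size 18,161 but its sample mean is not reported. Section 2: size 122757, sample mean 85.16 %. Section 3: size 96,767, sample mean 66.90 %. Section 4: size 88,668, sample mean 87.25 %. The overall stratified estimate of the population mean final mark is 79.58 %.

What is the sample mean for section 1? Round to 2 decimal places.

71.98

Σ Nₕx̄ₕ = N·μ, so 18161·x̄_1 = 326353·79.58 − (122757·85.16 + 96767·66.90 + 88668·87.25).
= 25971171.74 − 24663981.42 = 1307190.32.
x̄_1 = 1307190.32 / 18161 = 71.9779... → 71.98.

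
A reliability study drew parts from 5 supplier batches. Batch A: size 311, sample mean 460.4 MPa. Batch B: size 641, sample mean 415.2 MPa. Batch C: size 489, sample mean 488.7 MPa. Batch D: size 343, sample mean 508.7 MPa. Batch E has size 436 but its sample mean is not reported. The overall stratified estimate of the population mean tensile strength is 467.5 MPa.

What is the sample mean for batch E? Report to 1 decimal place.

493.3

Σ Nₕx̄ₕ = N·μ, so 436·x̄_E = 2220·467.5 − (311·460.4 + 641·415.2 + 489·488.7 + 343·508.7).
= 1037850 − 822786 = 215064.
x̄_E = 215064 / 436 = 493.266... → 493.3.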